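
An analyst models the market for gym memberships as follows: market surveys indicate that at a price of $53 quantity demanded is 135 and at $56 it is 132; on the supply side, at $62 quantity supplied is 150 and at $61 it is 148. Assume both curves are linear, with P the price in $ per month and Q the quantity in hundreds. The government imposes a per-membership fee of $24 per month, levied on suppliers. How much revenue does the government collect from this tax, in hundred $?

Demand slope: (132 − 135)/(56 − 53) = -1, so Qd = 188 − P.
Supply slope: (148 − 150)/(61 − 62) = 2, so Qs = 2P + 26.
Without the tax, 188 − P = 2P + 26 gives 3P = 162, so P* = $54 and Q* = 134.
With the tax collected from suppliers, supply shifts: Qs = 2(P − 24) + 26.
Solving gives Q = 118 with consumers paying $70 and suppliers receiving $46 (the $24 wedge).
Revenue = t · Q = 24 · 118 = $2832.

Tax revenue = $2832 hundred.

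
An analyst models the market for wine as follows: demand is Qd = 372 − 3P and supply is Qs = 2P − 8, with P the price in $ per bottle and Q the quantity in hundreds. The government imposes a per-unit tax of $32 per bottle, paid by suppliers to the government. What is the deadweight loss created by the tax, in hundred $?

Deadweight loss = $614.4 hundred.

Without the tax, 372 − 3P = 2P − 8 gives 5P = 380, so P* = $76 and Q* = 144.
With the tax collected from suppliers, supply shifts: Qs = 2(P − 32) − 8.
New equilibrium: consumers pay $88.8, suppliers receive $56.8, Q = 105.6. (Wedge: Pb − Ps = 32.)
Quantity falls by |ΔQ| = |144 − 105.6| = 38.4.
DWL = ½ · t · |ΔQ| = ½ · 32 · 38.4 = $614.4.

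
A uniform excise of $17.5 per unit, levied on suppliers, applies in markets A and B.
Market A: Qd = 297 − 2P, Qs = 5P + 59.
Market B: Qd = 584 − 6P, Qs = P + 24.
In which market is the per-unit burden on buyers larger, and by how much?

Market A, by $10.

Market A: pre-tax P* = $34, Q* = 229; post-tax Q = 204; per-unit burden on buyers = $12.5.
Market B: pre-tax P* = $80, Q* = 104; post-tax Q = 89; per-unit burden on buyers = $2.5.
Difference: $12.5 vs $2.5 → market A is larger by $10.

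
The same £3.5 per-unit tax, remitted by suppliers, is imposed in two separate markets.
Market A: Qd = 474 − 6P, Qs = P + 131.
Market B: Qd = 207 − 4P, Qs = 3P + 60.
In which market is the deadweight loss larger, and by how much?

Market A: pre-tax P* = £49, Q* = 180; post-tax Q = 177; deadweight loss = £5.25.
Market B: pre-tax P* = £21, Q* = 123; post-tax Q = 117; deadweight loss = £10.5.
Difference: £5.25 vs £10.5 → market B is larger by £5.25.

Market B, by £5.25.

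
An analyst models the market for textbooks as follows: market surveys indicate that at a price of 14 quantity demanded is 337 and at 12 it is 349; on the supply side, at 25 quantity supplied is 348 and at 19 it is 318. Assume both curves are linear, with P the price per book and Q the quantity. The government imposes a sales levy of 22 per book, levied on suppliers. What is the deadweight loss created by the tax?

Deadweight loss = 660.

Demand slope: (349 − 337)/(12 − 14) = -6, so Qd = 421 − 6P.
Supply slope: (318 − 348)/(19 − 25) = 5, so Qs = 5P + 223.
Without the tax, 421 − 6P = 5P + 223 gives 11P = 198, so P* = 18 and Q* = 313.
With the tax collected from suppliers, supply shifts: Qs = 5(P − 22) + 223.
Solving gives Q = 253 with consumers paying 28 and suppliers receiving 6 (the 22 wedge).
Quantity falls by |ΔQ| = |313 − 253| = 60.
DWL = ½ · t · |ΔQ| = ½ · 22 · 60 = 660.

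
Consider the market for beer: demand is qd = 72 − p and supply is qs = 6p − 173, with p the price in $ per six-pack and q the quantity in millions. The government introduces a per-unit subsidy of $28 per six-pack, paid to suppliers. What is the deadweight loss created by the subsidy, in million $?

Before the subsidy: set 72 − p = 6p − 173 → p* = $35, q* = 37.
With a per-unit subsidy paid to suppliers, each receives p + 28 per unit sold, so supply becomes qs = 6(p + 28) − 173.
Solving gives q = 61 with consumers paying $11 and suppliers receiving $39 (the $28 wedge).
Quantity rises by |ΔQ| = |37 − 61| = 24.
DWL = ½ · t · |ΔQ| = ½ · 28 · 24 = $336.

Deadweight loss = $336 million.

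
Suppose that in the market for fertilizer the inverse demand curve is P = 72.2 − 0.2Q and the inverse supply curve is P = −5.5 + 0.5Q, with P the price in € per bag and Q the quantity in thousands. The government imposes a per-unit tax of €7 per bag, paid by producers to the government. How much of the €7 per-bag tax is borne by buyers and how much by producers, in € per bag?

Buyers bear €2 per bag; producers bear €5 per bag.

Rewrite in direct form: Qd = 361 − 5P and Qs = 2P + 11.
Before the tax: set 361 − 5P = 2P + 11 → P* = €50, Q* = 111.
With the tax collected from producers, supply shifts: Qs = 2(P − 7) + 11.
New equilibrium: buyers pay €52, producers receive €45, Q = 101. (Wedge: Pb − Ps = 7.)
Burden on buyers: €2; on producers: €5. (They sum to €7.)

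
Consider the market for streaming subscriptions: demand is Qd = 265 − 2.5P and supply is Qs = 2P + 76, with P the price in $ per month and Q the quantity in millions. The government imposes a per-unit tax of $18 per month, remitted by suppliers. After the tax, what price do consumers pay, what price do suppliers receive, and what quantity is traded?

Consumers pay $50; suppliers receive $32; quantity = 140.

Before the tax: set 265 − 2.5P = 2P + 76 → P* = $42, Q* = 160.
With the tax collected from suppliers, supply shifts: Qs = 2(P − 18) + 76.
Solving gives Q = 140 with consumers paying $50 and suppliers receiving $32 (the $18 wedge).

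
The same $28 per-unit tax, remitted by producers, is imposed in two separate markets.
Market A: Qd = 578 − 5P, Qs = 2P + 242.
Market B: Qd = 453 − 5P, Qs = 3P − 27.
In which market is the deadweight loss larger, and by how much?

Market B, by $175.

Market A: pre-tax P* = $48, Q* = 338; post-tax Q = 298; deadweight loss = $560.
Market B: pre-tax P* = $60, Q* = 153; post-tax Q = 100.5; deadweight loss = $735.
Difference: $560 vs $735 → market B is larger by $175.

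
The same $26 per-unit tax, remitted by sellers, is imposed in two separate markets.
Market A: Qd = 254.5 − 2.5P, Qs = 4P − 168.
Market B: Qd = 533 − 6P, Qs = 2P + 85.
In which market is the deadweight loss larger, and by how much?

Market A, by $13.

Market A: pre-tax P* = $65, Q* = 92; post-tax Q = 52; deadweight loss = $520.
Market B: pre-tax P* = $56, Q* = 197; post-tax Q = 158; deadweight loss = $507.
Difference: $520 vs $507 → market A is larger by $13.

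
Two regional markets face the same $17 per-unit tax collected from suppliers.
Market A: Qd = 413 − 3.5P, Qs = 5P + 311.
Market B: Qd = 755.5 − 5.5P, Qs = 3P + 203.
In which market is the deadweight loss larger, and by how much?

Market A, by $17.

Market A: pre-tax P* = $12, Q* = 371; post-tax Q = 336; deadweight loss = $297.5.
Market B: pre-tax P* = $65, Q* = 398; post-tax Q = 365; deadweight loss = $280.5.
Difference: $297.5 vs $280.5 → market A is larger by $17.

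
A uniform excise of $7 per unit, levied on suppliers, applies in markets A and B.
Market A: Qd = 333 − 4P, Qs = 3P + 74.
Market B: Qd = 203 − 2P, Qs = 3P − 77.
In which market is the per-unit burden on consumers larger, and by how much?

Market A: pre-tax P* = $37, Q* = 185; post-tax Q = 173; per-unit burden on consumers = $3.
Market B: pre-tax P* = $56, Q* = 91; post-tax Q = 82.6; per-unit burden on consumers = $4.2.
Difference: $3 vs $4.2 → market B is larger by $1.2.

Market B, by $1.2.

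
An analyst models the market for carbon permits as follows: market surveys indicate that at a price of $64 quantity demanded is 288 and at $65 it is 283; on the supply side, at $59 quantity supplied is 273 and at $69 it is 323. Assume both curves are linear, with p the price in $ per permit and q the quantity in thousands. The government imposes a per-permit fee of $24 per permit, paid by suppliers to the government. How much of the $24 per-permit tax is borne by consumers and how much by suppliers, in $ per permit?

Demand slope: (283 − 288)/(65 − 64) = -5, so qd = 608 − 5p.
Supply slope: (323 − 273)/(69 − 59) = 5, so qs = 5p − 22.
Before the tax: set 608 − 5p = 5p − 22 → p* = $63, q* = 293.
With the tax collected from suppliers, supply shifts: qs = 5(p − 24) − 22.
New equilibrium: consumers pay $75, suppliers receive $51, q = 233. (Wedge: pb − ps = 24.)
Burden on consumers: $12; on suppliers: $12. (They sum to $24.)

Consumers bear $12 per permit; suppliers bear $12 per permit.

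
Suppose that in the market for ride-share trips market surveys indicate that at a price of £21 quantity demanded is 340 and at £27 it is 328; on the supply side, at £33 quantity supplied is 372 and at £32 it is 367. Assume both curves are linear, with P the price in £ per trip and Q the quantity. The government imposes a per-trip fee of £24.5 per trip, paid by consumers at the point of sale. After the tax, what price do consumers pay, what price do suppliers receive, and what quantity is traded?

Consumers pay £42.5; suppliers receive £18; quantity = 297.

Demand slope: (328 − 340)/(27 − 21) = -2, so Qd = 382 − 2P.
Supply slope: (367 − 372)/(32 − 33) = 5, so Qs = 5P + 207.
Without the tax, 382 − 2P = 5P + 207 gives 7P = 175, so P* = £25 and Q* = 332.
With the tax collected from consumers, demand (in seller-price terms) shifts: Qd = 382 − 2(P + 24.5).
Solving gives Q = 297 with consumers paying £42.5 and suppliers receiving £18 (the £24.5 wedge).
The less price-elastic side of the market bears the larger share of a per-unit tax.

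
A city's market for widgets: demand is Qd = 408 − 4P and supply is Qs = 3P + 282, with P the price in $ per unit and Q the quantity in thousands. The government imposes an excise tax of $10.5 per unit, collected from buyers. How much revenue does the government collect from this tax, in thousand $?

Tax revenue = $3339 thousand.

Without the tax, 408 − 4P = 3P + 282 gives 7P = 126, so P* = $18 and Q* = 336.
With the tax collected from buyers, demand (in seller-price terms) shifts: Qd = 408 − 4(P + 10.5).
New equilibrium: buyers pay $22.5, producers receive $12, Q = 318. (Wedge: Pb − Ps = 10.5.)
Revenue = t · Q = 10.5 · 318 = $3339.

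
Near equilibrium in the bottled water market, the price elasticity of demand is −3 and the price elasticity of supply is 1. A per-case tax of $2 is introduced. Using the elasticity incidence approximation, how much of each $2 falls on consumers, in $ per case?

Incidence ratio: consumers' share ≈ εs / (εs + |εd|) = 1 / (1 + 3) = 0.25.
So consumers bear ≈ 0.25 × $2 = $0.5; producers bear $1.5.

Consumers bear ≈ $0.5 per case.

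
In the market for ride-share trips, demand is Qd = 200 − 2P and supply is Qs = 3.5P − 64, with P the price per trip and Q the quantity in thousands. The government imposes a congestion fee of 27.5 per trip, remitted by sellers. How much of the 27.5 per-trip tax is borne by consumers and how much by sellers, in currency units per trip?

Without the tax, 200 − 2P = 3.5P − 64 gives 5.5P = 264, so P* = 48 and Q* = 104.
With the tax collected from sellers, supply shifts: Qs = 3.5(P − 27.5) − 64.
Solving gives Q = 69 with consumers paying 65.5 and sellers receiving 38 (the 27.5 wedge).
Burden on consumers: 17.5; on sellers: 10. (They sum to 27.5.)
The less price-elastic side of the market bears the larger share of a per-unit tax.

Consumers bear 17.5 per trip; sellers bear 10 per trip.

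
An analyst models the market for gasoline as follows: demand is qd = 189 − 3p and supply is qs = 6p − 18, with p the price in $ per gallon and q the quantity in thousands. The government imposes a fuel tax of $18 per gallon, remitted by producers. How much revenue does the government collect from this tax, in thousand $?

Without the tax, 189 − 3p = 6p − 18 gives 9p = 207, so p* = $23 and q* = 120.
With the tax collected from producers, supply shifts: qs = 6(p − 18) − 18.
New equilibrium: consumers pay $35, producers receive $17, q = 84. (Wedge: pb − ps = 18.)
Revenue = t · Q = 18 · 84 = $1512.

Tax revenue = $1512 thousand.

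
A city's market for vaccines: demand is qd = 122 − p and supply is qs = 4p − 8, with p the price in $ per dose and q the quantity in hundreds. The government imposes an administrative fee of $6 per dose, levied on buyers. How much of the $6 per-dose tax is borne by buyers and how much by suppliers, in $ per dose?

Without the tax, 122 − p = 4p − 8 gives 5p = 130, so p* = $26 and q* = 96.
With the tax collected from buyers, demand (in seller-price terms) shifts: qd = 122 − (p + 6).
Solving gives q = 91.2 with buyers paying $30.8 and suppliers receiving $24.8 (the $6 wedge).
Burden on buyers: $4.8; on suppliers: $1.2. (They sum to $6.)
The less price-elastic side of the market bears the larger share of a per-unit tax.

Buyers bear $4.8 per dose; suppliers bear $1.2 per dose.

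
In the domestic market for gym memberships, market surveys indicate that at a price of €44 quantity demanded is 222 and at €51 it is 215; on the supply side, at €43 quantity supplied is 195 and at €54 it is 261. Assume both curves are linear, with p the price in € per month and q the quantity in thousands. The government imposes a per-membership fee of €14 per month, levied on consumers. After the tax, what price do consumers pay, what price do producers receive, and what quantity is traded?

Consumers pay €59; producers receive €45; quantity = 207.

Demand slope: (215 − 222)/(51 − 44) = -1, so qd = 266 − p.
Supply slope: (261 − 195)/(54 − 43) = 6, so qs = 6p − 63.
Before the tax: set 266 − p = 6p − 63 → p* = €47, q* = 219.
With the tax collected from consumers, demand (in seller-price terms) shifts: qd = 266 − (p + 14).
Solving gives q = 207 with consumers paying €59 and producers receiving €45 (the €14 wedge).
The less price-elastic side of the market bears the larger share of a per-unit tax.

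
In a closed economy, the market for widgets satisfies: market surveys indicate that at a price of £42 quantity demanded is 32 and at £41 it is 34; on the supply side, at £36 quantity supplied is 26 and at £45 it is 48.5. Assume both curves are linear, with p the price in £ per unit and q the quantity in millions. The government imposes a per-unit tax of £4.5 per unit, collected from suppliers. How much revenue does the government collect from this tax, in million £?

Demand slope: (34 − 32)/(41 − 42) = -2, so qd = 116 − 2p.
Supply slope: (48.5 − 26)/(45 − 36) = 2.5, so qs = 2.5p − 64.
Before the tax: set 116 − 2p = 2.5p − 64 → p* = £40, q* = 36.
With the tax collected from suppliers, supply shifts: qs = 2.5(p − 4.5) − 64.
New equilibrium: consumers pay £42.5, suppliers receive £38, q = 31. (Wedge: pb − ps = 4.5.)
Revenue = t · Q = 4.5 · 31 = £139.5.

Tax revenue = £139.5 million.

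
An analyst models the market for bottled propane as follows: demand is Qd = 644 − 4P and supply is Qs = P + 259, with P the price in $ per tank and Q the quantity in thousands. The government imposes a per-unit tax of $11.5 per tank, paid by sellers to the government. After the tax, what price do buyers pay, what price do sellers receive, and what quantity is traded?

Before the tax: set 644 − 4P = P + 259 → P* = $77, Q* = 336.
With the tax collected from sellers, supply shifts: Qs = (P − 11.5) + 259.
Solving gives Q = 326.8 with buyers paying $79.3 and sellers receiving $67.8 (the $11.5 wedge).
The less price-elastic side of the market bears the larger share of a per-unit tax.

Buyers pay $79.3; sellers receive $67.8; quantity = 326.8.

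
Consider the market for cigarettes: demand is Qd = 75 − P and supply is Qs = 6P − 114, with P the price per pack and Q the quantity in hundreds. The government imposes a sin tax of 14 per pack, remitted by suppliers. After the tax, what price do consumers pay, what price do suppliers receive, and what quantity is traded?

Without the tax, 75 − P = 6P − 114 gives 7P = 189, so P* = 27 and Q* = 48.
With the tax collected from suppliers, supply shifts: Qs = 6(P − 14) − 114.
New equilibrium: consumers pay 39, suppliers receive 25, Q = 36. (Wedge: Pb − Ps = 14.)

Consumers pay 39; suppliers receive 25; quantity = 36.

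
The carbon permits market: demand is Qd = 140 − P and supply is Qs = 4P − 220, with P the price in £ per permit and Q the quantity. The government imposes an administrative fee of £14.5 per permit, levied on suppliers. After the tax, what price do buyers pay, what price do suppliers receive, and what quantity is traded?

Buyers pay £83.6; suppliers receive £69.1; quantity = 56.4.

Before the tax: set 140 − P = 4P − 220 → P* = £72, Q* = 68.
With the tax collected from suppliers, supply shifts: Qs = 4(P − 14.5) − 220.
New equilibrium: buyers pay £83.6, suppliers receive £69.1, Q = 56.4. (Wedge: Pb − Ps = 14.5.)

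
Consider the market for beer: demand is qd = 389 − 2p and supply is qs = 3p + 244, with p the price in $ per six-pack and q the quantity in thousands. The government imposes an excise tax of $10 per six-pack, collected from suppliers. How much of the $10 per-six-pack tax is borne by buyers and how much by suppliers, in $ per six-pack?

Buyers bear $6 per six-pack; suppliers bear $4 per six-pack.

Without the tax, 389 − 2p = 3p + 244 gives 5p = 145, so p* = $29 and q* = 331.
With the tax collected from suppliers, supply shifts: qs = 3(p − 10) + 244.
New equilibrium: buyers pay $35, suppliers receive $25, q = 319. (Wedge: pb − ps = 10.)
Burden on buyers: $6; on suppliers: $4. (They sum to $10.)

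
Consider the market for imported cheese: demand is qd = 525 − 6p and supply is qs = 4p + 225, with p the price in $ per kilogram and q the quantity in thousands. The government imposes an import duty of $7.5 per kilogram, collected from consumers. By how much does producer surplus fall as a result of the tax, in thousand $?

Producer surplus falls by $1512 thousand.

Without the tax, 525 − 6p = 4p + 225 gives 10p = 300, so p* = $30 and q* = 345.
With the tax collected from consumers, demand (in seller-price terms) shifts: qd = 525 − 6(p + 7.5).
Solving gives q = 327 with consumers paying $33 and sellers receiving $25.5 (the $7.5 wedge).
ΔPS is the trapezoid between Q = 327 and Q = 345 of height $4.5: ½ · (345 + 327) · 4.5 = $1512.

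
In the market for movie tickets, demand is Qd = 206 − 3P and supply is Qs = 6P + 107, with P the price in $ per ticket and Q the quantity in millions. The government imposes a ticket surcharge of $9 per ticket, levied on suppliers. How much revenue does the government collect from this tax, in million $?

Tax revenue = $1395 million.

Before the tax: set 206 − 3P = 6P + 107 → P* = $11, Q* = 173.
With the tax collected from suppliers, supply shifts: Qs = 6(P − 9) + 107.
Solving gives Q = 155 with consumers paying $17 and suppliers receiving $8 (the $9 wedge).
Revenue = t · Q = 9 · 155 = $1395.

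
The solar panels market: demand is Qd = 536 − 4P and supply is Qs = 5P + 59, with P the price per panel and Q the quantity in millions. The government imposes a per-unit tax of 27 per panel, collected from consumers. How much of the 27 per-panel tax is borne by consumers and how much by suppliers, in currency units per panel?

Before the tax: set 536 − 4P = 5P + 59 → P* = 53, Q* = 324.
With the tax collected from consumers, demand (in seller-price terms) shifts: Qd = 536 − 4(P + 27).
Solving gives Q = 264 with consumers paying 68 and suppliers receiving 41 (the 27 wedge).
Burden on consumers: 15; on suppliers: 12. (They sum to 27.)

Consumers bear 15 per panel; suppliers bear 12 per panel.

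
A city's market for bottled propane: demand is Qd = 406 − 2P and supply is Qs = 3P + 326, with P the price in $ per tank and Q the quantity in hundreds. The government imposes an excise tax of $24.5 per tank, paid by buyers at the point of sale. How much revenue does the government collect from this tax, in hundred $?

Tax revenue = $8442.7 hundred.

Before the tax: set 406 − 2P = 3P + 326 → P* = $16, Q* = 374.
With the tax collected from buyers, demand (in seller-price terms) shifts: Qd = 406 − 2(P + 24.5).
Solving gives Q = 344.6 with buyers paying $30.7 and sellers receiving $6.2 (the $24.5 wedge).
Revenue = t · Q = 24.5 · 344.6 = $8442.7.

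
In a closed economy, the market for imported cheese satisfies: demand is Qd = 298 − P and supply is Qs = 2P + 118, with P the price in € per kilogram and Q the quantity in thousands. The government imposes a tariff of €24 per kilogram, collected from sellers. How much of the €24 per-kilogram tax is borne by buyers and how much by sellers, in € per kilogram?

Buyers bear €16 per kilogram; sellers bear €8 per kilogram.

Before the tax: set 298 − P = 2P + 118 → P* = €60, Q* = 238.
With the tax collected from sellers, supply shifts: Qs = 2(P − 24) + 118.
Solving gives Q = 222 with buyers paying €76 and sellers receiving €52 (the €24 wedge).
Burden on buyers: €16; on sellers: €8. (They sum to €24.)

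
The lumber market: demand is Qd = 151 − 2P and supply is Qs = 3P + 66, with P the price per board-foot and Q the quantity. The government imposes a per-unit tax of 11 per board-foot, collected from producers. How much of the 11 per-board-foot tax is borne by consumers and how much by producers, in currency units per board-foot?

Consumers bear 6.6 per board-foot; producers bear 4.4 per board-foot.

Without the tax, 151 − 2P = 3P + 66 gives 5P = 85, so P* = 17 and Q* = 117.
With the tax collected from producers, supply shifts: Qs = 3(P − 11) + 66.
Solving gives Q = 103.8 with consumers paying 23.6 and producers receiving 12.6 (the 11 wedge).
Burden on consumers: 6.6; on producers: 4.4. (They sum to 11.)
The less price-elastic side of the market bears the larger share of a per-unit tax.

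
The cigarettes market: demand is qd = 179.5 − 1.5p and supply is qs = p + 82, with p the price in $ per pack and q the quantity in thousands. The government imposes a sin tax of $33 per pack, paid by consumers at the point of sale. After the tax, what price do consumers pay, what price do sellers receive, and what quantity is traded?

Without the tax, 179.5 − 1.5p = p + 82 gives 2.5p = 97.5, so p* = $39 and q* = 121.
With the tax collected from consumers, demand (in seller-price terms) shifts: qd = 179.5 − 1.5(p + 33).
Solving gives q = 101.2 with consumers paying $52.2 and sellers receiving $19.2 (the $33 wedge).
The less price-elastic side of the market bears the larger share of a per-unit tax.

Consumers pay $52.2; sellers receive $19.2; quantity = 101.2.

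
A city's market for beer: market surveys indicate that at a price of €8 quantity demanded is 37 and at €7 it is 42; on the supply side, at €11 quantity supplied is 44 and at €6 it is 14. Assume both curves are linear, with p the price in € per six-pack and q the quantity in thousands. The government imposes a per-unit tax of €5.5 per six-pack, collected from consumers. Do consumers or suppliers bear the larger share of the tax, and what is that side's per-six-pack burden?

Demand slope: (42 − 37)/(7 − 8) = -5, so qd = 77 − 5p.
Supply slope: (14 − 44)/(6 − 11) = 6, so qs = 6p − 22.
Before the tax: set 77 − 5p = 6p − 22 → p* = €9, q* = 32.
With the tax collected from consumers, demand (in seller-price terms) shifts: qd = 77 − 5(p + 5.5).
New equilibrium: consumers pay €12, suppliers receive €6.5, q = 17. (Wedge: pb − ps = 5.5.)
Per-six-pack burden: consumers €3, suppliers €2.5.
Consumers take the larger share because demand is less price-elastic here (demand slope 5 vs supply slope 6).
The less price-elastic side of the market bears the larger share of a per-unit tax.

Consumers bear the larger share: €3 per six-pack.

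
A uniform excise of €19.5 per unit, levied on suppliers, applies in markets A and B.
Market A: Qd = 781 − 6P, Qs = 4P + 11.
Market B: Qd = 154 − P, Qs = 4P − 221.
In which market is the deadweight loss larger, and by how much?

Market A, by €304.2.

Market A: pre-tax P* = €77, Q* = 319; post-tax Q = 272.2; deadweight loss = €456.3.
Market B: pre-tax P* = €75, Q* = 79; post-tax Q = 63.4; deadweight loss = €152.1.
Difference: €456.3 vs €152.1 → market A is larger by €304.2.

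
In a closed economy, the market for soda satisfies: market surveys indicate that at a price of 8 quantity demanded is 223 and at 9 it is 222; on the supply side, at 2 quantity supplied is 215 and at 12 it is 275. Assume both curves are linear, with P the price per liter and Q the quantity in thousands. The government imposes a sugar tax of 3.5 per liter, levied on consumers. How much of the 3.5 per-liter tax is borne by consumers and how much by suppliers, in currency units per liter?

Demand slope: (222 − 223)/(9 − 8) = -1, so Qd = 231 − P.
Supply slope: (275 − 215)/(12 − 2) = 6, so Qs = 6P + 203.
Before the tax: set 231 − P = 6P + 203 → P* = 4, Q* = 227.
With the tax collected from consumers, demand (in seller-price terms) shifts: Qd = 231 − (P + 3.5).
Solving gives Q = 224 with consumers paying 7 and suppliers receiving 3.5 (the 3.5 wedge).
Burden on consumers: 3; on suppliers: 0.5. (They sum to 3.5.)

Consumers bear 3 per liter; suppliers bear 0.5 per liter.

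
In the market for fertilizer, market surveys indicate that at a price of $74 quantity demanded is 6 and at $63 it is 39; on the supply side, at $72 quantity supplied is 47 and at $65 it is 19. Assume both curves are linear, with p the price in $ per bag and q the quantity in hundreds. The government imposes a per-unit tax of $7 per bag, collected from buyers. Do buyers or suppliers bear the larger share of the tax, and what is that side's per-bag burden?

Demand slope: (39 − 6)/(63 − 74) = -3, so qd = 228 − 3p.
Supply slope: (19 − 47)/(65 − 72) = 4, so qs = 4p − 241.
Without the tax, 228 − 3p = 4p − 241 gives 7p = 469, so p* = $67 and q* = 27.
With the tax collected from buyers, demand (in seller-price terms) shifts: qd = 228 − 3(p + 7).
New equilibrium: buyers pay $71, suppliers receive $64, q = 15. (Wedge: pb − ps = 7.)
Per-bag burden: buyers $4, suppliers $3.
Buyers take the larger share because demand is less price-elastic here (demand slope 3 vs supply slope 4).

Buyers bear the larger share: $4 per bag.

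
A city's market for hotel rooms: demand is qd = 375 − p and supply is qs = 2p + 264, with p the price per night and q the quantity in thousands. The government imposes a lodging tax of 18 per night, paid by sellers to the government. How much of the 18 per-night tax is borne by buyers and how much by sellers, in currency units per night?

Buyers bear 12 per night; sellers bear 6 per night.

Before the tax: set 375 − p = 2p + 264 → p* = 37, q* = 338.
With the tax collected from sellers, supply shifts: qs = 2(p − 18) + 264.
New equilibrium: buyers pay 49, sellers receive 31, q = 326. (Wedge: pb − ps = 18.)
Burden on buyers: 12; on sellers: 6. (They sum to 18.)
The less price-elastic side of the market bears the larger share of a per-unit tax.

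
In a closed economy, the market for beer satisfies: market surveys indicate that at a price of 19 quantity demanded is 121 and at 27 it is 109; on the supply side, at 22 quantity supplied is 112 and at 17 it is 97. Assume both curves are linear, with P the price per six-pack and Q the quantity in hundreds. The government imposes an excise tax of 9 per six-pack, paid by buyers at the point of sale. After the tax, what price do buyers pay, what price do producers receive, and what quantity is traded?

Buyers pay 29; producers receive 20; quantity = 106.

Demand slope: (109 − 121)/(27 − 19) = -1.5, so Qd = 149.5 − 1.5P.
Supply slope: (97 − 112)/(17 − 22) = 3, so Qs = 3P + 46.
Without the tax, 149.5 − 1.5P = 3P + 46 gives 4.5P = 103.5, so P* = 23 and Q* = 115.
With the tax collected from buyers, demand (in seller-price terms) shifts: Qd = 149.5 − 1.5(P + 9).
Solving gives Q = 106 with buyers paying 29 and producers receiving 20 (the 9 wedge).
The less price-elastic side of the market bears the larger share of a per-unit tax.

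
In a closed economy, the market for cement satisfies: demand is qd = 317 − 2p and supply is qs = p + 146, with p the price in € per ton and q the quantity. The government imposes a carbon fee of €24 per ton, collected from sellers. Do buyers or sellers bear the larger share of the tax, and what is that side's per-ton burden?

Sellers bear the larger share: €16 per ton.

Without the tax, 317 − 2p = p + 146 gives 3p = 171, so p* = €57 and q* = 203.
With the tax collected from sellers, supply shifts: qs = (p − 24) + 146.
New equilibrium: buyers pay €65, sellers receive €41, q = 187. (Wedge: pb − ps = 24.)
Per-ton burden: buyers €8, sellers €16.
Sellers take the larger share because supply is less price-elastic here (demand slope 2 vs supply slope 1).
The less price-elastic side of the market bears the larger share of a per-unit tax.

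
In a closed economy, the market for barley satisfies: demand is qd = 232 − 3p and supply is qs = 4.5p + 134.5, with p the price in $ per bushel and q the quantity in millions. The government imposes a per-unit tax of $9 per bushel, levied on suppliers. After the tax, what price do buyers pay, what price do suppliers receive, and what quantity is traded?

Buyers pay $18.4; suppliers receive $9.4; quantity = 176.8.

Before the tax: set 232 − 3p = 4.5p + 134.5 → p* = $13, q* = 193.
With the tax collected from suppliers, supply shifts: qs = 4.5(p − 9) + 134.5.
Solving gives q = 176.8 with buyers paying $18.4 and suppliers receiving $9.4 (the $9 wedge).
The less price-elastic side of the market bears the larger share of a per-unit tax.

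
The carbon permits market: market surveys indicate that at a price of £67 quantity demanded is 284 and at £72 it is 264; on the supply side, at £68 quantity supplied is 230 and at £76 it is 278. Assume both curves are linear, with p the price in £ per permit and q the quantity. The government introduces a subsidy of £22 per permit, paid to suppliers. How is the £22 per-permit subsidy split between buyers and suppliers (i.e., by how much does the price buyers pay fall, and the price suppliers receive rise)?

Demand slope: (264 − 284)/(72 − 67) = -4, so qd = 552 − 4p.
Supply slope: (278 − 230)/(76 − 68) = 6, so qs = 6p − 178.
Before the subsidy: set 552 − 4p = 6p − 178 → p* = £73, q* = 260.
With a per-unit subsidy paid to suppliers, each receives p + 22 per unit sold, so supply becomes qs = 6(p + 22) − 178.
New equilibrium: buyers pay £59.8, suppliers receive £81.8, q = 312.8. (Wedge: pb − ps = −22.)
Gain to buyers: £13.2; to suppliers: £8.8. (They sum to £22.)

Buyers gain £13.2 per permit; suppliers gain £8.8 per permit.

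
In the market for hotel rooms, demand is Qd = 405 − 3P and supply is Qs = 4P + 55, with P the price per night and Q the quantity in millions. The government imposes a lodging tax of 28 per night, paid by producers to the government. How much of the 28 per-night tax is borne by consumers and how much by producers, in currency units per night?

Consumers bear 16 per night; producers bear 12 per night.

Without the tax, 405 − 3P = 4P + 55 gives 7P = 350, so P* = 50 and Q* = 255.
With the tax collected from producers, supply shifts: Qs = 4(P − 28) + 55.
New equilibrium: consumers pay 66, producers receive 38, Q = 207. (Wedge: Pb − Ps = 28.)
Burden on consumers: 16; on producers: 12. (They sum to 28.)
The less price-elastic side of the market bears the larger share of a per-unit tax.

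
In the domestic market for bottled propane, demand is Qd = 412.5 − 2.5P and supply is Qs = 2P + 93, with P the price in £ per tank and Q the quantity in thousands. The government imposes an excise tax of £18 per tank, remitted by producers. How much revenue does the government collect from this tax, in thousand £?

Before the tax: set 412.5 − 2.5P = 2P + 93 → P* = £71, Q* = 235.
With the tax collected from producers, supply shifts: Qs = 2(P − 18) + 93.
New equilibrium: consumers pay £79, producers receive £61, Q = 215. (Wedge: Pb − Ps = 18.)
Revenue = t · Q = 18 · 215 = £3870.

Tax revenue = £3870 thousand.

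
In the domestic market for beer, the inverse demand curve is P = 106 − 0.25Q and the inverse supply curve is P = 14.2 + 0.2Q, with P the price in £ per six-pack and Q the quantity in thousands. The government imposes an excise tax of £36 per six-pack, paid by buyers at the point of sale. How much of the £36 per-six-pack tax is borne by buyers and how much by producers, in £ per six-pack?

Inverting to Q(P) form: Qd = 424 − 4P; Qs = 5P − 71.
Before the tax: set 424 − 4P = 5P − 71 → P* = £55, Q* = 204.
With the tax collected from buyers, demand (in seller-price terms) shifts: Qd = 424 − 4(P + 36).
Solving gives Q = 124 with buyers paying £75 and producers receiving £39 (the £36 wedge).
Burden on buyers: £20; on producers: £16. (They sum to £36.)

Buyers bear £20 per six-pack; producers bear £16 per six-pack.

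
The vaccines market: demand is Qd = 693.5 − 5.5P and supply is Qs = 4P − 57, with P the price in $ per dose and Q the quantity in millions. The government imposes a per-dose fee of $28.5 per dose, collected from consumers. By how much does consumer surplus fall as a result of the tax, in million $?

Consumer surplus falls by $2712 million.

Before the tax: set 693.5 − 5.5P = 4P − 57 → P* = $79, Q* = 259.
With the tax collected from consumers, demand (in seller-price terms) shifts: Qd = 693.5 − 5.5(P + 28.5).
New equilibrium: consumers pay $91, sellers receive $62.5, Q = 193. (Wedge: Pb − Ps = 28.5.)
ΔCS is the trapezoid between Q = 193 and Q = 259 of height $12: ½ · (259 + 193) · 12 = $2712.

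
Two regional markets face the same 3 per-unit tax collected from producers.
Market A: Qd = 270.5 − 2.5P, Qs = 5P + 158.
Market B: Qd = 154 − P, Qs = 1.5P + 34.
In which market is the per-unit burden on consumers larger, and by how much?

Market A: pre-tax P* = 15, Q* = 233; post-tax Q = 228; per-unit burden on consumers = 2.
Market B: pre-tax P* = 48, Q* = 106; post-tax Q = 104.2; per-unit burden on consumers = 1.8.
Difference: 2 vs 1.8 → market A is larger by 0.2.

Market A, by 0.2.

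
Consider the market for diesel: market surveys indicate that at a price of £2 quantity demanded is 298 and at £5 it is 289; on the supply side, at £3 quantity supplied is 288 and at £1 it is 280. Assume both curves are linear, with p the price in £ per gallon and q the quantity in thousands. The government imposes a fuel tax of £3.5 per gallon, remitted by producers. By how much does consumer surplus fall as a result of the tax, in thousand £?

Consumer surplus falls by £578 thousand.

Demand slope: (289 − 298)/(5 − 2) = -3, so qd = 304 − 3p.
Supply slope: (280 − 288)/(1 − 3) = 4, so qs = 4p + 276.
Before the tax: set 304 − 3p = 4p + 276 → p* = £4, q* = 292.
With the tax collected from producers, supply shifts: qs = 4(p − 3.5) + 276.
New equilibrium: buyers pay £6, producers receive £2.5, q = 286. (Wedge: pb − ps = 3.5.)
ΔCS is the trapezoid between Q = 286 and Q = 292 of height £2: ½ · (292 + 286) · 2 = £578.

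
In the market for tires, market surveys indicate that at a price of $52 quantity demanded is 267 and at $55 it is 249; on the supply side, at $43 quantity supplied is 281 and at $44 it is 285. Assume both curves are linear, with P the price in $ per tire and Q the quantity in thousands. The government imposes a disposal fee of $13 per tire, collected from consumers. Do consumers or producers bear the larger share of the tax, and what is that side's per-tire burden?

Demand slope: (249 − 267)/(55 − 52) = -6, so Qd = 579 − 6P.
Supply slope: (285 − 281)/(44 − 43) = 4, so Qs = 4P + 109.
Before the tax: set 579 − 6P = 4P + 109 → P* = $47, Q* = 297.
With the tax collected from consumers, demand (in seller-price terms) shifts: Qd = 579 − 6(P + 13).
New equilibrium: consumers pay $52.2, producers receive $39.2, Q = 265.8. (Wedge: Pb − Ps = 13.)
Per-tire burden: consumers $5.2, producers $7.8.
Producers take the larger share because supply is less price-elastic here (demand slope 6 vs supply slope 4).
The less price-elastic side of the market bears the larger share of a per-unit tax.

Producers bear the larger share: $7.8 per tire.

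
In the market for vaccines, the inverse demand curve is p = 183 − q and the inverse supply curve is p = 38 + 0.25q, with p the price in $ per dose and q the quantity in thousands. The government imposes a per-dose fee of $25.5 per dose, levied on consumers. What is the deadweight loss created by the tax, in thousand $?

Deadweight loss = $260.1 thousand.

Inverting to q(p) form: qd = 183 − p; qs = 4p − 152.
Before the tax: set 183 − p = 4p − 152 → p* = $67, q* = 116.
With the tax collected from consumers, demand (in seller-price terms) shifts: qd = 183 − (p + 25.5).
New equilibrium: consumers pay $87.4, suppliers receive $61.9, q = 95.6. (Wedge: pb − ps = 25.5.)
Quantity falls by |ΔQ| = |116 − 95.6| = 20.4.
DWL = ½ · t · |ΔQ| = ½ · 25.5 · 20.4 = $260.1.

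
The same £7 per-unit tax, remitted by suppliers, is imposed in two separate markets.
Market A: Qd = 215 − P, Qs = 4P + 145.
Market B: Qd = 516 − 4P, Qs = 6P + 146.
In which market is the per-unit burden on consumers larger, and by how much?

Market A, by £1.4.

Market A: pre-tax P* = £14, Q* = 201; post-tax Q = 195.4; per-unit burden on consumers = £5.6.
Market B: pre-tax P* = £37, Q* = 368; post-tax Q = 351.2; per-unit burden on consumers = £4.2.
Difference: £5.6 vs £4.2 → market A is larger by £1.4.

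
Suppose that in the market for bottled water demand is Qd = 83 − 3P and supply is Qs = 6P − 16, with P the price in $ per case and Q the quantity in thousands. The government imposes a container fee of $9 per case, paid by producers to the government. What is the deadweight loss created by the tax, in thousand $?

Deadweight loss = $81 thousand.

Without the tax, 83 − 3P = 6P − 16 gives 9P = 99, so P* = $11 and Q* = 50.
With the tax collected from producers, supply shifts: Qs = 6(P − 9) − 16.
New equilibrium: consumers pay $17, producers receive $8, Q = 32. (Wedge: Pb − Ps = 9.)
Quantity falls by |ΔQ| = |50 − 32| = 18.
DWL = ½ · t · |ΔQ| = ½ · 9 · 18 = $81.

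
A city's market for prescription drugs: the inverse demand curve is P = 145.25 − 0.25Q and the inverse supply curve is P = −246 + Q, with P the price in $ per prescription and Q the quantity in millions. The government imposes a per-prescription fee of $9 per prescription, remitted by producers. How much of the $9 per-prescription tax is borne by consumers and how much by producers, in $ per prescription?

Rewrite in direct form: Qd = 581 − 4P and Qs = P + 246.
Without the tax, 581 − 4P = P + 246 gives 5P = 335, so P* = $67 and Q* = 313.
With the tax collected from producers, supply shifts: Qs = (P − 9) + 246.
New equilibrium: consumers pay $68.8, producers receive $59.8, Q = 305.8. (Wedge: Pb − Ps = 9.)
Burden on consumers: $1.8; on producers: $7.2. (They sum to $9.)
The less price-elastic side of the market bears the larger share of a per-unit tax.

Consumers bear $1.8 per prescription; producers bear $7.2 per prescription.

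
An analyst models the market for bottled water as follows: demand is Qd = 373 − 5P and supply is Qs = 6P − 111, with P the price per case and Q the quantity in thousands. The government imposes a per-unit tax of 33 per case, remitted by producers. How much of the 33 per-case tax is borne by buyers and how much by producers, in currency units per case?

Buyers bear 18 per case; producers bear 15 per case.

Before the tax: set 373 − 5P = 6P − 111 → P* = 44, Q* = 153.
With the tax collected from producers, supply shifts: Qs = 6(P − 33) − 111.
New equilibrium: buyers pay 62, producers receive 29, Q = 63. (Wedge: Pb − Ps = 33.)
Burden on buyers: 18; on producers: 15. (They sum to 33.)
The less price-elastic side of the market bears the larger share of a per-unit tax.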